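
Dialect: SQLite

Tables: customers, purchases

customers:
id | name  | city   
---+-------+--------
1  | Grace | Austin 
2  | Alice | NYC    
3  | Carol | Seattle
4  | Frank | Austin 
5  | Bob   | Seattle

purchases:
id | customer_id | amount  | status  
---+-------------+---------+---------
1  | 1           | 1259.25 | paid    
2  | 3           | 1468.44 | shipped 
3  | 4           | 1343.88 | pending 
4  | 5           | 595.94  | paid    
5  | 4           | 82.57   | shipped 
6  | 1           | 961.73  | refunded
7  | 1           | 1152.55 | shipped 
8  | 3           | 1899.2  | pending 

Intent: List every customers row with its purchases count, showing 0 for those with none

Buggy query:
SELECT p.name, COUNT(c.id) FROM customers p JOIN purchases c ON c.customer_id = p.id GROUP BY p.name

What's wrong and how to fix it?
Bug: INNER JOIN drops customers rows that have no matching purchases rows

Fix: Switch to LEFT JOIN to retain unmatched parent rows

Corrected query:
SELECT p.name, COUNT(c.id) FROM customers p LEFT JOIN purchases c ON c.customer_id = p.id GROUP BY p.name

Result:
name  | COUNT(c.id)
------+------------
Alice | 0          
Bob   | 1          
Carol | 2          
Frank | 2          
Grace | 3          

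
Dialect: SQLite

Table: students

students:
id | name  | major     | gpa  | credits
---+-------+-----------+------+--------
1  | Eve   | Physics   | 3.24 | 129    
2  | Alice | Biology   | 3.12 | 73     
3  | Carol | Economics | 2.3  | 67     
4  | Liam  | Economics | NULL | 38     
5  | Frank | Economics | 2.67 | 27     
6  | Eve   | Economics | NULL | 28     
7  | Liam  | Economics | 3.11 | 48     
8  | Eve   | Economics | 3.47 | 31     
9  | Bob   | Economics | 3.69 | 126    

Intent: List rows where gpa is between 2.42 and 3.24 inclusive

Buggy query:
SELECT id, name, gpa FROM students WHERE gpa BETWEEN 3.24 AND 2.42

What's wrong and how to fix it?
Bug: BETWEEN expects the lower bound first; with 3.24 AND 2.42 the range is empty

Fix: Write BETWEEN 2.42 AND 3.24

Corrected query:
SELECT id, name, gpa FROM students WHERE gpa BETWEEN 2.42 AND 3.24

Result:
id | name  | gpa 
---+-------+-----
1  | Eve   | 3.24
2  | Alice | 3.12
5  | Frank | 2.67
7  | Liam  | 3.11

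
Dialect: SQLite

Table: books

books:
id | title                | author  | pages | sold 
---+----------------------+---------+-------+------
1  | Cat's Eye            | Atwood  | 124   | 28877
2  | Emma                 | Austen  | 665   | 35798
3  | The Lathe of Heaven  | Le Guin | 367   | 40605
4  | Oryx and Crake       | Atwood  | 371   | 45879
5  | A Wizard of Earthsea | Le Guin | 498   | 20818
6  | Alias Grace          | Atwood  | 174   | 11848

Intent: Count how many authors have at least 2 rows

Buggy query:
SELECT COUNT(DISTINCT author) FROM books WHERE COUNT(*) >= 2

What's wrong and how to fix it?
Bug: COUNT(*) cannot appear in WHERE; the per-group count doesn't exist yet

Fix: Group first with HAVING COUNT(*) >= 2, then COUNT the resulting groups

Corrected query:
SELECT COUNT(*) FROM (SELECT author FROM books GROUP BY author HAVING COUNT(*) >= 2)

Result:
COUNT(*)
--------
2       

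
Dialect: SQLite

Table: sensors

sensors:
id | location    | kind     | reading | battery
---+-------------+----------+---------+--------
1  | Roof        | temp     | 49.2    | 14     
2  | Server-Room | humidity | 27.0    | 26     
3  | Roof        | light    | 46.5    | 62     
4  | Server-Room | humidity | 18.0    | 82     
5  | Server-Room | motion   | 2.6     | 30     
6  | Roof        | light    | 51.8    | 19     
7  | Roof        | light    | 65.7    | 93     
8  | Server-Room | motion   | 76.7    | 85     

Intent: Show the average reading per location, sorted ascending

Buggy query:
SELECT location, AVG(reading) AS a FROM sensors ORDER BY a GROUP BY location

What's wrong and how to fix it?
Bug: GROUP BY must precede ORDER BY

Fix: Move ORDER BY to the end, after GROUP BY

Corrected query:
SELECT location, AVG(reading) AS a FROM sensors GROUP BY location ORDER BY a

Result:
location    | a     
------------+-------
Server-Room | 31.075
Roof        | 53.3  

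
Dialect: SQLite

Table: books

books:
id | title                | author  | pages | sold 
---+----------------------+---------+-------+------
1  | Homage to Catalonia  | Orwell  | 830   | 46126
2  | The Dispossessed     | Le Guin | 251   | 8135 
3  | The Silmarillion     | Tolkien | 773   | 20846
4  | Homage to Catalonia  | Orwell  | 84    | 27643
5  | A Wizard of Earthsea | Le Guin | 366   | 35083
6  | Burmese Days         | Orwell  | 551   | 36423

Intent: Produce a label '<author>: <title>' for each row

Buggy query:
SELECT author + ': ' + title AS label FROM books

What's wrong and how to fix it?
Bug: SQLite uses || for string concatenation; + coerces text to numbers (yielding 0)

Fix: Replace + with || to concatenate text

Corrected query:
SELECT author || ': ' || title AS label FROM books

Result:
label                        
-----------------------------
Orwell: Homage to Catalonia  
Le Guin: The Dispossessed    
Tolkien: The Silmarillion    
Orwell: Homage to Catalonia  
Le Guin: A Wizard of Earthsea
Orwell: Burmese Days         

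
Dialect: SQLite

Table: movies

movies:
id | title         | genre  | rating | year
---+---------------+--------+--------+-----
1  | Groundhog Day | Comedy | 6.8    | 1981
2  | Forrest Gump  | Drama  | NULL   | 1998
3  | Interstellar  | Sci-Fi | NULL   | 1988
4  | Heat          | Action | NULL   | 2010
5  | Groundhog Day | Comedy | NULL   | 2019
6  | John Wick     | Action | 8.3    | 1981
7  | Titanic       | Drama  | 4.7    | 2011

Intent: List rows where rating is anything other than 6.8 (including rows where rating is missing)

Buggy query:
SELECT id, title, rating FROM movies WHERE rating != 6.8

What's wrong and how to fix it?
Bug: 'rating != 6.8' is unknown when rating is NULL, so NULL rows are silently excluded

Fix: Add an explicit OR rating IS NULL to include the missing-value rows

Corrected query:
SELECT id, title, rating FROM movies WHERE rating != 6.8 OR rating IS NULL

Result:
id | title         | rating
---+---------------+-------
2  | Forrest Gump  | NULL  
3  | Interstellar  | NULL  
4  | Heat          | NULL  
5  | Groundhog Day | NULL  
6  | John Wick     | 8.3   
7  | Titanic       | 4.7   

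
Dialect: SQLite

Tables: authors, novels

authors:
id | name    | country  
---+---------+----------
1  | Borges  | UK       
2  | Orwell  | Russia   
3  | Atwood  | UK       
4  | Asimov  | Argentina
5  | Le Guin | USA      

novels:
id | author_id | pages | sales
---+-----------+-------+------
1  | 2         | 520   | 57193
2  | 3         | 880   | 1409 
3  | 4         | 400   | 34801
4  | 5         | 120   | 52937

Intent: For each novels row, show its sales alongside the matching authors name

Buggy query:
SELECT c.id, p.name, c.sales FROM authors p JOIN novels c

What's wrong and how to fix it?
Bug: JOIN with no ON clause produces a cartesian product; every novels row pairs with every authors row

Fix: Add ON c.author_id = p.id to the JOIN

Corrected query:
SELECT c.id, p.name, c.sales FROM authors p JOIN novels c ON c.author_id = p.id

Result:
id | name    | sales
---+---------+------
1  | Orwell  | 57193
2  | Atwood  | 1409 
3  | Asimov  | 34801
4  | Le Guin | 52937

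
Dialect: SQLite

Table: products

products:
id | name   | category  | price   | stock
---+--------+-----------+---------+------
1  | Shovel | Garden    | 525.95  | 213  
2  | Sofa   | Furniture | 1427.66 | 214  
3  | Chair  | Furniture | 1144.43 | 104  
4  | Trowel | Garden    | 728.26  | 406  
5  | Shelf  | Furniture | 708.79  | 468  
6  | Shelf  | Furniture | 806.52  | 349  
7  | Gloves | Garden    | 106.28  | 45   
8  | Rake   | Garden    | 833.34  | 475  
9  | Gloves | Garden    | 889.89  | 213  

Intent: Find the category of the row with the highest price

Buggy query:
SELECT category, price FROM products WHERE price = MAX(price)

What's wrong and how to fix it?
Bug: WHERE is evaluated per row; an aggregate over the whole table isn't defined there

Fix: Wrap MAX in a scalar subquery so WHERE compares against a single value

Corrected query:
SELECT category, price FROM products WHERE price = (SELECT MAX(price) FROM products)

Result:
category  | price  
----------+--------
Furniture | 1427.66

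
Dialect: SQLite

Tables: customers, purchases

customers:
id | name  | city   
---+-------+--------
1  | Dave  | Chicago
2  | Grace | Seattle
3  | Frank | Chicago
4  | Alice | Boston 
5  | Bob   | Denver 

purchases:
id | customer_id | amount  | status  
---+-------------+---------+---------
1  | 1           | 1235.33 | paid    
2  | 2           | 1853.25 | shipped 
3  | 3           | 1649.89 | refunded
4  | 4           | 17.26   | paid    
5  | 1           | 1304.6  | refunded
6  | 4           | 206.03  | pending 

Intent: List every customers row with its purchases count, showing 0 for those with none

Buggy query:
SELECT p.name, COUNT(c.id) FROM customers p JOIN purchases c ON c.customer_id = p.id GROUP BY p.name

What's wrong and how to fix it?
Bug: INNER JOIN drops customers rows that have no matching purchases rows

Fix: Use LEFT JOIN so parents without children still appear (COUNT(c.id) gives 0)

Corrected query:
SELECT p.name, COUNT(c.id) FROM customers p LEFT JOIN purchases c ON c.customer_id = p.id GROUP BY p.name

Result:
name  | COUNT(c.id)
------+------------
Alice | 2          
Bob   | 0          
Dave  | 2          
Frank | 1          
Grace | 1          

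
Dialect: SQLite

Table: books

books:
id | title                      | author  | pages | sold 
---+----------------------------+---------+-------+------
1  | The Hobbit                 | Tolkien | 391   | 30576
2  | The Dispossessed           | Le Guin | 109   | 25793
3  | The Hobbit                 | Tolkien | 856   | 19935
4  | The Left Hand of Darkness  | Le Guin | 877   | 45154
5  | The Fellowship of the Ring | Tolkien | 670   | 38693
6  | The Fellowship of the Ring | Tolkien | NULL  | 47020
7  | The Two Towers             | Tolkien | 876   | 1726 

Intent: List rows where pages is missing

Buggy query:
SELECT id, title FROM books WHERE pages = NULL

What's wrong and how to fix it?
Bug: '= NULL' is always unknown in SQL three-valued logic, so no rows match

Fix: Use IS NULL to test for NULL

Corrected query:
SELECT id, title FROM books WHERE pages IS NULL

Result:
id | title                     
---+---------------------------
6  | The Fellowship of the Ring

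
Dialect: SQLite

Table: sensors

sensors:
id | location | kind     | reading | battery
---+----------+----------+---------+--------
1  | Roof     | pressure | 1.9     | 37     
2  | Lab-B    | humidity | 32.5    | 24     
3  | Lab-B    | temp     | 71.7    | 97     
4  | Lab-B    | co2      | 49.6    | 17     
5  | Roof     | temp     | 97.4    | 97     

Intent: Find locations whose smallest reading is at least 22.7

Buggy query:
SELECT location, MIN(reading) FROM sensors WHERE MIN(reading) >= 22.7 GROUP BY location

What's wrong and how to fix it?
Bug: MIN() in WHERE is a misuse of aggregate

Fix: Replace WHERE with HAVING after the GROUP BY

Corrected query:
SELECT location, MIN(reading) FROM sensors GROUP BY location HAVING MIN(reading) >= 22.7

Result:
location | MIN(reading)
---------+-------------
Lab-B    | 32.5        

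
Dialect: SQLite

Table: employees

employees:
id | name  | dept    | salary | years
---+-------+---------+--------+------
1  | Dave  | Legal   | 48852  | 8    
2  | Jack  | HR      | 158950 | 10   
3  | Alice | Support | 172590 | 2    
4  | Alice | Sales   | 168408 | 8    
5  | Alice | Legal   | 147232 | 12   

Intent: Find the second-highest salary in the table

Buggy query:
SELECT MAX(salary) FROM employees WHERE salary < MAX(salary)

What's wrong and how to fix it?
Bug: MAX(salary) on the right of the comparison is an aggregate-in-WHERE error

Fix: Compute the overall MAX in a subquery, then take MAX of rows below it

Corrected query:
SELECT MAX(salary) FROM employees WHERE salary < (SELECT MAX(salary) FROM employees)

Result:
MAX(salary)
-----------
168408     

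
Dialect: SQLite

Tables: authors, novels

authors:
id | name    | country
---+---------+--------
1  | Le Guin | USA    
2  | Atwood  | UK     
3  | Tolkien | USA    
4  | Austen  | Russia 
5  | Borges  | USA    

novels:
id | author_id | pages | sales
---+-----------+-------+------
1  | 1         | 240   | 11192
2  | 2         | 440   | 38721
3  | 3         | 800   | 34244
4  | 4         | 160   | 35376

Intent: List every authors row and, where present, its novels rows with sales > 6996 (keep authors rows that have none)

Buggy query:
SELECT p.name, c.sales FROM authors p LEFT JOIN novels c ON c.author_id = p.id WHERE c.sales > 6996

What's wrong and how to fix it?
Bug: Filtering c.sales in WHERE discards the NULL rows produced by LEFT JOIN, turning it into an inner join

Fix: Put 'c.sales > 6996' in the JOIN's ON clause instead of WHERE

Corrected query:
SELECT p.name, c.sales FROM authors p LEFT JOIN novels c ON c.author_id = p.id AND c.sales > 6996

Result:
name    | sales
--------+------
Le Guin | 11192
Atwood  | 38721
Tolkien | 34244
Austen  | 35376
Borges  | NULL 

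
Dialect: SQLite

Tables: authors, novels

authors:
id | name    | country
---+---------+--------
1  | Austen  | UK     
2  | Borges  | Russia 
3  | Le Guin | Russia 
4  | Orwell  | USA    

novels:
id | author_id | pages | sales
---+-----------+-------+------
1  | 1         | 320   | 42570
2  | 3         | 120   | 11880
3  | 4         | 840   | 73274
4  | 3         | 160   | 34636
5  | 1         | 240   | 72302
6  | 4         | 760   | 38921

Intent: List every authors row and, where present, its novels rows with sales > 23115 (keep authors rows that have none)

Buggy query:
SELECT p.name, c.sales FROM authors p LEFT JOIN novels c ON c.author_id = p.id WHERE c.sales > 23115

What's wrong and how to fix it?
Bug: A WHERE condition on the right-hand table after LEFT JOIN drops unmatched parents

Fix: Move the right-table condition into the ON clause so unmatched parents are kept

Corrected query:
SELECT p.name, c.sales FROM authors p LEFT JOIN novels c ON c.author_id = p.id AND c.sales > 23115

Result:
name    | sales
--------+------
Austen  | 42570
Austen  | 72302
Borges  | NULL 
Le Guin | 34636
Orwell  | 38921
Orwell  | 73274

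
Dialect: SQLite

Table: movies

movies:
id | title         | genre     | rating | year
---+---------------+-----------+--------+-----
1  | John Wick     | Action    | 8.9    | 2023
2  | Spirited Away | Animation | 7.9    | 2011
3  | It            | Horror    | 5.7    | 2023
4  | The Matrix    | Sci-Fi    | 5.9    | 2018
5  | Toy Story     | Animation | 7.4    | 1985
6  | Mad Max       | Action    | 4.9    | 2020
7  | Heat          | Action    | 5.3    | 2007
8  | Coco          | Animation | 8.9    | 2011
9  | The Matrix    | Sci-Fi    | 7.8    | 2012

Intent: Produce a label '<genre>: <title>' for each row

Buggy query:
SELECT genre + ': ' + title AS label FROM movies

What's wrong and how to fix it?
Bug: '+' is numeric addition; on text columns SQLite converts them to 0 instead of concatenating

Fix: Replace + with || to concatenate text

Corrected query:
SELECT genre || ': ' || title AS label FROM movies

Result:
label                   
------------------------
Action: John Wick       
Animation: Spirited Away
Horror: It              
Sci-Fi: The Matrix      
Animation: Toy Story    
Action: Mad Max         
Action: Heat            
Animation: Coco         
Sci-Fi: The Matrix      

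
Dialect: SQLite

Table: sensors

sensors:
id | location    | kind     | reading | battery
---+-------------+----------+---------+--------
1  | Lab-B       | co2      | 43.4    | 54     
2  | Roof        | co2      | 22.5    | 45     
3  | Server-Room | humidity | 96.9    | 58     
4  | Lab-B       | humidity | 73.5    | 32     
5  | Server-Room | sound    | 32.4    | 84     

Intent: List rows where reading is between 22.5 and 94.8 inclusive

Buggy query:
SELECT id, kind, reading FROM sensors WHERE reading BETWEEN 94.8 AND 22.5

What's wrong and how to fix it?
Bug: BETWEEN expects the lower bound first; with 94.8 AND 22.5 the range is empty

Fix: Write BETWEEN 22.5 AND 94.8

Corrected query:
SELECT id, kind, reading FROM sensors WHERE reading BETWEEN 22.5 AND 94.8

Result:
id | kind     | reading
---+----------+--------
1  | co2      | 43.4   
2  | co2      | 22.5   
4  | humidity | 73.5   
5  | sound    | 32.4   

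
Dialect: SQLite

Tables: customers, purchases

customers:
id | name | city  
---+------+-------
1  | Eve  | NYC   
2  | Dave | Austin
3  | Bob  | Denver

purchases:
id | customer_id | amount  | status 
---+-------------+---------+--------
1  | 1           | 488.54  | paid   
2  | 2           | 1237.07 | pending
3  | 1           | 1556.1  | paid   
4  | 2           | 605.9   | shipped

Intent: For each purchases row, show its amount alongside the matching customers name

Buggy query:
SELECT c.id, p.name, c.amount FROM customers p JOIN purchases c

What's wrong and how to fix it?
Bug: Missing join condition: each purchases row is matched to all customers rows instead of just its own

Fix: Specify the join condition linking the foreign key to the parent id

Corrected query:
SELECT c.id, p.name, c.amount FROM customers p JOIN purchases c ON c.customer_id = p.id

Result:
id | name | amount 
---+------+--------
1  | Eve  | 488.54 
2  | Dave | 1237.07
3  | Eve  | 1556.1 
4  | Dave | 605.9  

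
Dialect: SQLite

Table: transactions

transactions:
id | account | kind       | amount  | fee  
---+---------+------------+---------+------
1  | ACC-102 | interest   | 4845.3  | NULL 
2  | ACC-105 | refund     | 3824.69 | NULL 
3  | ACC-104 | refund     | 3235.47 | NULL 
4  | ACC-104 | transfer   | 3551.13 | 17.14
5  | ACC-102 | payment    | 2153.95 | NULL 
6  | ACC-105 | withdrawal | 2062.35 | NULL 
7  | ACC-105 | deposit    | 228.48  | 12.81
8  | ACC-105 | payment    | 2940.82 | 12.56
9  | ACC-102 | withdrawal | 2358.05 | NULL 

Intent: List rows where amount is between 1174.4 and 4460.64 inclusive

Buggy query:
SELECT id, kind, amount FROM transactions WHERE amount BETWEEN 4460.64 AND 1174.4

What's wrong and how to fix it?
Bug: The bounds are reversed; BETWEEN a AND b requires a <= b to match anything

Fix: Swap the bounds so the smaller value comes first

Corrected query:
SELECT id, kind, amount FROM transactions WHERE amount BETWEEN 1174.4 AND 4460.64

Result:
id | kind       | amount 
---+------------+--------
2  | refund     | 3824.69
3  | refund     | 3235.47
4  | transfer   | 3551.13
5  | payment    | 2153.95
6  | withdrawal | 2062.35
8  | payment    | 2940.82
9  | withdrawal | 2358.05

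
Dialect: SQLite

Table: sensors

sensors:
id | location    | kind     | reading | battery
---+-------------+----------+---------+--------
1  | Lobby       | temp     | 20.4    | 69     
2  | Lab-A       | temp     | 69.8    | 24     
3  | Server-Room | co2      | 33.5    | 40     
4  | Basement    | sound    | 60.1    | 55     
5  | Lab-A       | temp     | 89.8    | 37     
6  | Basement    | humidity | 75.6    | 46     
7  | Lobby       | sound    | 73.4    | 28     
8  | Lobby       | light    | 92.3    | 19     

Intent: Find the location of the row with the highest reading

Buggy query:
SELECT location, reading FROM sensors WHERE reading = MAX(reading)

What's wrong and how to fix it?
Bug: WHERE is evaluated per row; an aggregate over the whole table isn't defined there

Fix: Use a subquery: WHERE reading = (SELECT MAX(reading) FROM sensors)

Corrected query:
SELECT location, reading FROM sensors WHERE reading = (SELECT MAX(reading) FROM sensors)

Result:
location | reading
---------+--------
Lobby    | 92.3   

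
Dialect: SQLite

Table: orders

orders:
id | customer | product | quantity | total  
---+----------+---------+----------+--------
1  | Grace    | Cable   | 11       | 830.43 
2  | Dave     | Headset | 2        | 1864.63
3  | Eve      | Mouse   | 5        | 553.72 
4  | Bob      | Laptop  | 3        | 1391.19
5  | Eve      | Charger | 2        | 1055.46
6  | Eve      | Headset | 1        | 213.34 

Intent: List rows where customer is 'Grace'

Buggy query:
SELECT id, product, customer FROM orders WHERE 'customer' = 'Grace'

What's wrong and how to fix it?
Bug: Single quotes denote string literals in SQL; the column name is being compared as a constant string

Fix: Reference the column as customer without single quotes

Corrected query:
SELECT id, product, customer FROM orders WHERE customer = 'Grace'

Result:
id | product | customer
---+---------+---------
1  | Cable   | Grace   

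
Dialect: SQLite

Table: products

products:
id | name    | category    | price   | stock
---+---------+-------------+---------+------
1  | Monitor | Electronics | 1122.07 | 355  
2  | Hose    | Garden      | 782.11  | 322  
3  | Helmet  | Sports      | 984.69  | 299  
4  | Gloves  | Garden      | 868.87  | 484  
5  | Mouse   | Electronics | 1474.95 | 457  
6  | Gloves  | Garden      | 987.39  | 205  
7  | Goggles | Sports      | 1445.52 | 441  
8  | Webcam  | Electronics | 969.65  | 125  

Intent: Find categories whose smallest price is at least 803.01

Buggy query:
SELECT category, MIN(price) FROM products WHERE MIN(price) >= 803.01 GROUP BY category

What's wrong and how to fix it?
Bug: Aggregates like MIN are computed per group after WHERE runs

Fix: Replace WHERE with HAVING after the GROUP BY

Corrected query:
SELECT category, MIN(price) FROM products GROUP BY category HAVING MIN(price) >= 803.01

Result:
category    | MIN(price)
------------+-----------
Electronics | 969.65    
Sports      | 984.69    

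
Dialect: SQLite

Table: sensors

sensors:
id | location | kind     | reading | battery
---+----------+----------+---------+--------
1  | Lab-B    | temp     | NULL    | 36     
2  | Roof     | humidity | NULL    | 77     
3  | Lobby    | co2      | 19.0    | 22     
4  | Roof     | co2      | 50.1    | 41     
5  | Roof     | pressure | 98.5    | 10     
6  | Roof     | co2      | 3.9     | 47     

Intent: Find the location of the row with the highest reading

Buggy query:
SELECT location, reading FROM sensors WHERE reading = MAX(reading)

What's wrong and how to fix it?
Bug: MAX(reading) is an aggregate and cannot be used directly in WHERE

Fix: Wrap MAX in a scalar subquery so WHERE compares against a single value

Corrected query:
SELECT location, reading FROM sensors WHERE reading = (SELECT MAX(reading) FROM sensors)

Result:
location | reading
---------+--------
Roof     | 98.5   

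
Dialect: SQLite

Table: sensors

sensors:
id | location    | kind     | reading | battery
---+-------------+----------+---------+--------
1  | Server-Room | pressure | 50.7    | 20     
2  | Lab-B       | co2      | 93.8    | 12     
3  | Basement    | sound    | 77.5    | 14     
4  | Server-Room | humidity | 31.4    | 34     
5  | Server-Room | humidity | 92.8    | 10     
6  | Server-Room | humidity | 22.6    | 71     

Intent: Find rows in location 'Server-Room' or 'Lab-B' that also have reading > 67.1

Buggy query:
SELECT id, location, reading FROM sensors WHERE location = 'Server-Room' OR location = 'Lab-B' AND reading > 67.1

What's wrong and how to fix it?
Bug: Without parentheses, AND is evaluated before OR, so the reading filter only applies to the 'Lab-B' branch

Fix: Group the OR with parentheses (or use IN), then AND the threshold

Corrected query:
SELECT id, location, reading FROM sensors WHERE (location = 'Server-Room' OR location = 'Lab-B') AND reading > 67.1

Result:
id | location    | reading
---+-------------+--------
2  | Lab-B       | 93.8   
5  | Server-Room | 92.8   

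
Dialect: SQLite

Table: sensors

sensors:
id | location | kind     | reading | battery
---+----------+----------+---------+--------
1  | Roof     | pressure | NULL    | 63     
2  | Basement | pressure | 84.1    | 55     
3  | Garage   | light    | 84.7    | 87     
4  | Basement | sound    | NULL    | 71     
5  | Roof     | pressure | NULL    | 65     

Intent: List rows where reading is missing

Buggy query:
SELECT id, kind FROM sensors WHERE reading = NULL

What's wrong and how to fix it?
Bug: Comparing to NULL with '=' never matches; NULL = NULL is unknown, not true

Fix: Use IS NULL to test for NULL

Corrected query:
SELECT id, kind FROM sensors WHERE reading IS NULL

Result:
id | kind    
---+---------
1  | pressure
4  | sound   
5  | pressure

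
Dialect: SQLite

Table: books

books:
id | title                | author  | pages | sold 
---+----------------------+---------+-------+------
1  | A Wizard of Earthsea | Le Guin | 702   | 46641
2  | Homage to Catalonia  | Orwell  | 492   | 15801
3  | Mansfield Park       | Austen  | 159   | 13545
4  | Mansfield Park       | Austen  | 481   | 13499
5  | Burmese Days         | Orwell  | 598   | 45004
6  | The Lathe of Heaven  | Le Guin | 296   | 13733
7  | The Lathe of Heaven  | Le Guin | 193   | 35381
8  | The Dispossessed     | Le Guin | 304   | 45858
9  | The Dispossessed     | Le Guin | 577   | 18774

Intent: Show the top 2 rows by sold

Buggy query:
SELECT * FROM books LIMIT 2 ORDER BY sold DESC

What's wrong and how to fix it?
Bug: ORDER BY cannot follow LIMIT; LIMIT is the final clause

Fix: Swap the clauses: ORDER BY first, then LIMIT

Corrected query:
SELECT * FROM books ORDER BY sold DESC LIMIT 2

Result:
id | title                | author  | pages | sold 
---+----------------------+---------+-------+------
1  | A Wizard of Earthsea | Le Guin | 702   | 46641
8  | The Dispossessed     | Le Guin | 304   | 45858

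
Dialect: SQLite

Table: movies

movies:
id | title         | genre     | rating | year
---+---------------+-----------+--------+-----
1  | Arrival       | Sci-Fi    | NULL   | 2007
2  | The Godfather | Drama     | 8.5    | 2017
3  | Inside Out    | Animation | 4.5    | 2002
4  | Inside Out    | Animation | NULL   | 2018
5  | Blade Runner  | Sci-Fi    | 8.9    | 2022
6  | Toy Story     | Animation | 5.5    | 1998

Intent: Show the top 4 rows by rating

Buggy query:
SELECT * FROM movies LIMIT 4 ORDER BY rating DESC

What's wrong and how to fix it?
Bug: ORDER BY cannot follow LIMIT; LIMIT is the final clause

Fix: Sort with ORDER BY, then apply LIMIT

Corrected query:
SELECT * FROM movies ORDER BY rating DESC LIMIT 4

Result:
id | title         | genre     | rating | year
---+---------------+-----------+--------+-----
5  | Blade Runner  | Sci-Fi    | 8.9    | 2022
2  | The Godfather | Drama     | 8.5    | 2017
6  | Toy Story     | Animation | 5.5    | 1998
3  | Inside Out    | Animation | 4.5    | 2002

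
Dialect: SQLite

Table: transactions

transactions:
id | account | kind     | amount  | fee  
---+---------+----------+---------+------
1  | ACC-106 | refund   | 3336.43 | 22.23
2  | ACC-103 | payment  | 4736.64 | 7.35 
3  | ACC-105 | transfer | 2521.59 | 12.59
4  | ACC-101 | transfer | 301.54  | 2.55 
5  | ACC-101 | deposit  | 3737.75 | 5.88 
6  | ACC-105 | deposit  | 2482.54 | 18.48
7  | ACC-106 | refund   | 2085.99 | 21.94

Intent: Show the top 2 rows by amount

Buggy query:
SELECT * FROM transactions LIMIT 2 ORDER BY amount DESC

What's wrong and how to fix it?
Bug: ORDER BY cannot follow LIMIT; LIMIT is the final clause

Fix: Swap the clauses: ORDER BY first, then LIMIT

Corrected query:
SELECT * FROM transactions ORDER BY amount DESC LIMIT 2

Result:
id | account | kind    | amount  | fee 
---+---------+---------+---------+-----
2  | ACC-103 | payment | 4736.64 | 7.35
5  | ACC-101 | deposit | 3737.75 | 5.88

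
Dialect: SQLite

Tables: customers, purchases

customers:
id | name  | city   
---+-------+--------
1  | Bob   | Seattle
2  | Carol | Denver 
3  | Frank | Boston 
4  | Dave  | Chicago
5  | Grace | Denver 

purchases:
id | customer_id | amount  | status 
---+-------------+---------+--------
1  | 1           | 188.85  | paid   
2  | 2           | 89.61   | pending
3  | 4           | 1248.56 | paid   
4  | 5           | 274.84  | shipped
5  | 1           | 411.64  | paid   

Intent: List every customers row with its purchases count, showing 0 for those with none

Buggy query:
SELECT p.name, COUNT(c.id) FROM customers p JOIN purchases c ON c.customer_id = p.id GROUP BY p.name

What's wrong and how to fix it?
Bug: INNER JOIN drops customers rows that have no matching purchases rows

Fix: Switch to LEFT JOIN to retain unmatched parent rows

Corrected query:
SELECT p.name, COUNT(c.id) FROM customers p LEFT JOIN purchases c ON c.customer_id = p.id GROUP BY p.name

Result:
name  | COUNT(c.id)
------+------------
Bob   | 2          
Carol | 1          
Dave  | 1          
Frank | 0          
Grace | 1          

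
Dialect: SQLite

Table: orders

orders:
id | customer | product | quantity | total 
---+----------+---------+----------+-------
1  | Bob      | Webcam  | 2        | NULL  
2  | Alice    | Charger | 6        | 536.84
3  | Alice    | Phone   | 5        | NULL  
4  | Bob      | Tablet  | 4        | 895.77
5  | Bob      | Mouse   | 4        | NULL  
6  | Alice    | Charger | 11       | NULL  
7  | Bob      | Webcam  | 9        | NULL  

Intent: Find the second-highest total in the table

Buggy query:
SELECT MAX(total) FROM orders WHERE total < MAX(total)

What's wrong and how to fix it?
Bug: MAX(total) on the right of the comparison is an aggregate-in-WHERE error

Fix: Compute the overall MAX in a subquery, then take MAX of rows below it

Corrected query:
SELECT MAX(total) FROM orders WHERE total < (SELECT MAX(total) FROM orders)

Result:
MAX(total)
----------
536.84    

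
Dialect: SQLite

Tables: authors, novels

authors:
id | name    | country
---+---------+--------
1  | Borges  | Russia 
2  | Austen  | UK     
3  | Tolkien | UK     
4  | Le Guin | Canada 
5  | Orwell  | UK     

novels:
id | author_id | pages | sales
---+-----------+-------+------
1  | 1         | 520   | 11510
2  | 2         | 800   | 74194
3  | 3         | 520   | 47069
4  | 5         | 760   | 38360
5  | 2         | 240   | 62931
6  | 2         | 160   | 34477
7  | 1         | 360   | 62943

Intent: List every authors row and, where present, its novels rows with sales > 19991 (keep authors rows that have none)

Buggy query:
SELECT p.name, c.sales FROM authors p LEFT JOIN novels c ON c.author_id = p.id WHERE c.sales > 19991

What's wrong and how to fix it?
Bug: Filtering c.sales in WHERE discards the NULL rows produced by LEFT JOIN, turning it into an inner join

Fix: Move the right-table condition into the ON clause so unmatched parents are kept

Corrected query:
SELECT p.name, c.sales FROM authors p LEFT JOIN novels c ON c.author_id = p.id AND c.sales > 19991

Result:
name    | sales
--------+------
Borges  | 62943
Austen  | 34477
Austen  | 62931
Austen  | 74194
Tolkien | 47069
Le Guin | NULL 
Orwell  | 38360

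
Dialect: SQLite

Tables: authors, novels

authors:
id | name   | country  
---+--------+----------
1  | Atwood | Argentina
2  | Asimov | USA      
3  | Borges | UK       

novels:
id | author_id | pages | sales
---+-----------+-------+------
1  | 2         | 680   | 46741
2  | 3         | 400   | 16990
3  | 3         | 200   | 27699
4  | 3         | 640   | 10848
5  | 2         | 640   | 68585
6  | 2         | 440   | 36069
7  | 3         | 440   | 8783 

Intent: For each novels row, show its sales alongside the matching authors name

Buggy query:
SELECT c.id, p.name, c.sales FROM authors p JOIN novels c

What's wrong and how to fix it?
Bug: Missing join condition: each novels row is matched to all authors rows instead of just its own

Fix: Specify the join condition linking the foreign key to the parent id

Corrected query:
SELECT c.id, p.name, c.sales FROM authors p JOIN novels c ON c.author_id = p.id

Result:
id | name   | sales
---+--------+------
1  | Asimov | 46741
2  | Borges | 16990
3  | Borges | 27699
4  | Borges | 10848
5  | Asimov | 68585
6  | Asimov | 36069
7  | Borges | 8783 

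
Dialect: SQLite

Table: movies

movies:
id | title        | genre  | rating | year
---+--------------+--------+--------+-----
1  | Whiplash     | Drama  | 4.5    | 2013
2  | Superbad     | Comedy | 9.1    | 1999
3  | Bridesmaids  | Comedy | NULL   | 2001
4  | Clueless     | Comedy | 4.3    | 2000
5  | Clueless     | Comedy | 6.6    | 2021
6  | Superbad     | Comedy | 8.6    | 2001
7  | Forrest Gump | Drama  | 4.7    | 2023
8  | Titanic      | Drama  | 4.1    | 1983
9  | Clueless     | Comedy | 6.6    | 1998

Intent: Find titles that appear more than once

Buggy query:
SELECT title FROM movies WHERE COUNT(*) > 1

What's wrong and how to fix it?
Bug: COUNT(*) is an aggregate and cannot be used in WHERE

Fix: GROUP BY title, then filter groups with HAVING COUNT(*) > 1

Corrected query:
SELECT title FROM movies GROUP BY title HAVING COUNT(*) > 1

Result:
title   
--------
Clueless
Superbad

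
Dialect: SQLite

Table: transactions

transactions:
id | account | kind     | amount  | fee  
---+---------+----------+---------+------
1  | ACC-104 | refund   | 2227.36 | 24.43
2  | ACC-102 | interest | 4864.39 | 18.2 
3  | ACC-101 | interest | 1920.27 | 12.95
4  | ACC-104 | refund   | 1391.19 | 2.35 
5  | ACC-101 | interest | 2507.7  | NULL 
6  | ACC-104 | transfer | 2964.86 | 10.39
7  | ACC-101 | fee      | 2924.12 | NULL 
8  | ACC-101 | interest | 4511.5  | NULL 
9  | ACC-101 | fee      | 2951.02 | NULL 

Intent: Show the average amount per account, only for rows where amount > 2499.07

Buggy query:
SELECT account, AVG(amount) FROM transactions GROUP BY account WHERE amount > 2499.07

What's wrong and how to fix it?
Bug: WHERE cannot follow GROUP BY

Fix: Move the WHERE clause before GROUP BY

Corrected query:
SELECT account, AVG(amount) FROM transactions WHERE amount > 2499.07 GROUP BY account

Result:
account | AVG(amount)
--------+------------
ACC-101 | 3223.585   
ACC-102 | 4864.39    
ACC-104 | 2964.86    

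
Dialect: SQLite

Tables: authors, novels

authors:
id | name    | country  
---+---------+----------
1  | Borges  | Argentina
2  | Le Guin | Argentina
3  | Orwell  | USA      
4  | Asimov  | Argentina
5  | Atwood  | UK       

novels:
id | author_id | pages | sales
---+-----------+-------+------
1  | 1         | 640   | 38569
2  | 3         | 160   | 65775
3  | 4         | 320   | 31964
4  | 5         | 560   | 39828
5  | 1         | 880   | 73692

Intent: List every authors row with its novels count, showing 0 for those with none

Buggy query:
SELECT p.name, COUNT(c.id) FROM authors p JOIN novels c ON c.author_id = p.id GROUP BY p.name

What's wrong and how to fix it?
Bug: INNER JOIN drops authors rows that have no matching novels rows

Fix: Use LEFT JOIN so parents without children still appear (COUNT(c.id) gives 0)

Corrected query:
SELECT p.name, COUNT(c.id) FROM authors p LEFT JOIN novels c ON c.author_id = p.id GROUP BY p.name

Result:
name    | COUNT(c.id)
--------+------------
Asimov  | 1          
Atwood  | 1          
Borges  | 2          
Le Guin | 0          
Orwell  | 1          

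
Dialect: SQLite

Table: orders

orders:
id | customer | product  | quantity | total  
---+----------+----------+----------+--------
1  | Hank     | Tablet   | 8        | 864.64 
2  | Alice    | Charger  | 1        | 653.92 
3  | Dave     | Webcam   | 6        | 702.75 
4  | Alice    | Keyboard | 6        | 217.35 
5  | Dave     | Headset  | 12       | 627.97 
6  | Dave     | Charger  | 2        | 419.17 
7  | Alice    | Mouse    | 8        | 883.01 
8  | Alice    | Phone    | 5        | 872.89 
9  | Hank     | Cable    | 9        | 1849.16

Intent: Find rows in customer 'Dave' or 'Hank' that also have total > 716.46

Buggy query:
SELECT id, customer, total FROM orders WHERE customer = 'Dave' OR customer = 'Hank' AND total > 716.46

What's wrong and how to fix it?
Bug: AND binds tighter than OR, so this parses as customer = 'Dave' OR (customer = 'Hank' AND total > 716.46)

Fix: Add parentheses around the OR so the AND applies to both alternatives

Corrected query:
SELECT id, customer, total FROM orders WHERE (customer = 'Dave' OR customer = 'Hank') AND total > 716.46

Result:
id | customer | total  
---+----------+--------
1  | Hank     | 864.64 
9  | Hank     | 1849.16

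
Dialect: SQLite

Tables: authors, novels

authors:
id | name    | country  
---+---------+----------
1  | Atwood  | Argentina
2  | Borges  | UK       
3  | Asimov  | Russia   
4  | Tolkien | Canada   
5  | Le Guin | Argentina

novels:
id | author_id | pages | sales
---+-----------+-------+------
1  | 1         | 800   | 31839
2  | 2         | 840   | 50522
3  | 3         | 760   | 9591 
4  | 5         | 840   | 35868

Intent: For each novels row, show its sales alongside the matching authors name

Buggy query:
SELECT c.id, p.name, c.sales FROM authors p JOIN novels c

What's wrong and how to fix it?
Bug: JOIN with no ON clause produces a cartesian product; every novels row pairs with every authors row

Fix: Add ON c.author_id = p.id to the JOIN

Corrected query:
SELECT c.id, p.name, c.sales FROM authors p JOIN novels c ON c.author_id = p.id

Result:
id | name    | sales
---+---------+------
1  | Atwood  | 31839
2  | Borges  | 50522
3  | Asimov  | 9591 
4  | Le Guin | 35868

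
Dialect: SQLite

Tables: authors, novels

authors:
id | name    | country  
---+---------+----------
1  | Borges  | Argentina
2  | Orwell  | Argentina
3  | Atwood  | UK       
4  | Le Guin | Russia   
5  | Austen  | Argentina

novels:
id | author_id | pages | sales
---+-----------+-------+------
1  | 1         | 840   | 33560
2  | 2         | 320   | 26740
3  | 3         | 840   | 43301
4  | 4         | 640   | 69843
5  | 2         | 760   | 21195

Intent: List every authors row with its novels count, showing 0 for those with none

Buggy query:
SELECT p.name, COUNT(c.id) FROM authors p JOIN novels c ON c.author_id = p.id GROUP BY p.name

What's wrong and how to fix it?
Bug: An inner join excludes parents with zero children

Fix: Use LEFT JOIN so parents without children still appear (COUNT(c.id) gives 0)

Corrected query:
SELECT p.name, COUNT(c.id) FROM authors p LEFT JOIN novels c ON c.author_id = p.id GROUP BY p.name

Result:
name    | COUNT(c.id)
--------+------------
Atwood  | 1          
Austen  | 0          
Borges  | 1          
Le Guin | 1          
Orwell  | 2          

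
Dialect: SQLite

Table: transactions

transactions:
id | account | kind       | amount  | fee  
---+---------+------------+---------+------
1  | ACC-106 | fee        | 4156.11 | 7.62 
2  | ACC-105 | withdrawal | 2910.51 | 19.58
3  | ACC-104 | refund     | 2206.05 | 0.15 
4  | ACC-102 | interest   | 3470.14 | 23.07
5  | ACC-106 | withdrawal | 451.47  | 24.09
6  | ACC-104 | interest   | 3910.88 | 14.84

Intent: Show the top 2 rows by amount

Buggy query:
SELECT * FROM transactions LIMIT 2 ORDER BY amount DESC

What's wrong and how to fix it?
Bug: LIMIT must come after ORDER BY

Fix: Swap the clauses: ORDER BY first, then LIMIT

Corrected query:
SELECT * FROM transactions ORDER BY amount DESC LIMIT 2

Result:
id | account | kind     | amount  | fee  
---+---------+----------+---------+------
1  | ACC-106 | fee      | 4156.11 | 7.62 
6  | ACC-104 | interest | 3910.88 | 14.84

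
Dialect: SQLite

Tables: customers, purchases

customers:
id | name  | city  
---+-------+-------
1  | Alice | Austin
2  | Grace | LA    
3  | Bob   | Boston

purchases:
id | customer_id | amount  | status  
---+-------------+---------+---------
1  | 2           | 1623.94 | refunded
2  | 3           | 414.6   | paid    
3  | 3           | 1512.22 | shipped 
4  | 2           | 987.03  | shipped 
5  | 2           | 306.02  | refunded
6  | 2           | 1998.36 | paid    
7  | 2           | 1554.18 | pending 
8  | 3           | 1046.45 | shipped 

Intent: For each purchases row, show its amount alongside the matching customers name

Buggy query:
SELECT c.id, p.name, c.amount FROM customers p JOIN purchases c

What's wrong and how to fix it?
Bug: Missing join condition: each purchases row is matched to all customers rows instead of just its own

Fix: Specify the join condition linking the foreign key to the parent id

Corrected query:
SELECT c.id, p.name, c.amount FROM customers p JOIN purchases c ON c.customer_id = p.id

Result:
id | name  | amount 
---+-------+--------
1  | Grace | 1623.94
2  | Bob   | 414.6  
3  | Bob   | 1512.22
4  | Grace | 987.03 
5  | Grace | 306.02 
6  | Grace | 1998.36
7  | Grace | 1554.18
8  | Bob   | 1046.45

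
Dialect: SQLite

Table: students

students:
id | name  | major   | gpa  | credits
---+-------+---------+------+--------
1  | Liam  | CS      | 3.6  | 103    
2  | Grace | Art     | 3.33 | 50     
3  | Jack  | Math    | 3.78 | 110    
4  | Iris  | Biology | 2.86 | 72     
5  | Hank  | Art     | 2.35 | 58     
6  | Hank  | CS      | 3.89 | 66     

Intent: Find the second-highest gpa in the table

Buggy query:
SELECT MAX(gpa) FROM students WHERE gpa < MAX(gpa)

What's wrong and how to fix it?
Bug: The inner MAX is an aggregate inside WHERE, which is not allowed

Fix: Compute the overall MAX in a subquery, then take MAX of rows below it

Corrected query:
SELECT MAX(gpa) FROM students WHERE gpa < (SELECT MAX(gpa) FROM students)

Result:
MAX(gpa)
--------
3.78    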